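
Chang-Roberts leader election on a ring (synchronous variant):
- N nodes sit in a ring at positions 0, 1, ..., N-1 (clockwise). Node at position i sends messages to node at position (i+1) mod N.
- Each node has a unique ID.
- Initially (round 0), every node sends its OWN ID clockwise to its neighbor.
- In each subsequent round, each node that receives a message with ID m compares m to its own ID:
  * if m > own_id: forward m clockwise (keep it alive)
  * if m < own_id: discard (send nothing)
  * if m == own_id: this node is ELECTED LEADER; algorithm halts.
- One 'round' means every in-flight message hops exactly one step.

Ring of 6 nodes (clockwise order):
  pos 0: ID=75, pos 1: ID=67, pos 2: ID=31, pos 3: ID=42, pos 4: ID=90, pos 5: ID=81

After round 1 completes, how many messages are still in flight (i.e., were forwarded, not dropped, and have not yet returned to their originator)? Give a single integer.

Round 1: pos1(id67) recv 75: fwd; pos2(id31) recv 67: fwd; pos3(id42) recv 31: drop; pos4(id90) recv 42: drop; pos5(id81) recv 90: fwd; pos0(id75) recv 81: fwd
After round 1: 4 messages still in flight

Answer: 4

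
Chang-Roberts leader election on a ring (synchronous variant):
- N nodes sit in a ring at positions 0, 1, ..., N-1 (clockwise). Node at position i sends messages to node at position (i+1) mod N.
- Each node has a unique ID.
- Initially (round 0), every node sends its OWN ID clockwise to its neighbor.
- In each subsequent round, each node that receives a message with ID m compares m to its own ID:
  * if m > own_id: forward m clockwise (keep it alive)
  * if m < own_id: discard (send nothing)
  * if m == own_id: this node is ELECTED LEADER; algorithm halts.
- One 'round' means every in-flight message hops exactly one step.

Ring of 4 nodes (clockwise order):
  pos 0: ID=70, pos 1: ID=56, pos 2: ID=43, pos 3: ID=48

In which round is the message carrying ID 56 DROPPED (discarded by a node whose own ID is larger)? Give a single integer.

Round 1: pos1(id56) recv 70: fwd; pos2(id43) recv 56: fwd; pos3(id48) recv 43: drop; pos0(id70) recv 48: drop
Round 2: pos2(id43) recv 70: fwd; pos3(id48) recv 56: fwd
Round 3: pos3(id48) recv 70: fwd; pos0(id70) recv 56: drop
Round 4: pos0(id70) recv 70: ELECTED
Message ID 56 originates at pos 1; dropped at pos 0 in round 3

Answer: 3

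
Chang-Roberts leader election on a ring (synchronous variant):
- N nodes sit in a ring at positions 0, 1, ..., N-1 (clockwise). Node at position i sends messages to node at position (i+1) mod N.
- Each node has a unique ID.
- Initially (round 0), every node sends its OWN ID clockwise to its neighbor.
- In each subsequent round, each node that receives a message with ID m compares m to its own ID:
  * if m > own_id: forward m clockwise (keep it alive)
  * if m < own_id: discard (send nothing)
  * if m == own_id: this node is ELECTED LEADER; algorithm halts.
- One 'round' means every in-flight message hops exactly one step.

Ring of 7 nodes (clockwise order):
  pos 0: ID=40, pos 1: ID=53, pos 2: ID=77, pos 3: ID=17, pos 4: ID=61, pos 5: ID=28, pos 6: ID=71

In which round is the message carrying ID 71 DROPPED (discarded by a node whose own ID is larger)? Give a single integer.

Round 1: pos1(id53) recv 40: drop; pos2(id77) recv 53: drop; pos3(id17) recv 77: fwd; pos4(id61) recv 17: drop; pos5(id28) recv 61: fwd; pos6(id71) recv 28: drop; pos0(id40) recv 71: fwd
Round 2: pos4(id61) recv 77: fwd; pos6(id71) recv 61: drop; pos1(id53) recv 71: fwd
Round 3: pos5(id28) recv 77: fwd; pos2(id77) recv 71: drop
Round 4: pos6(id71) recv 77: fwd
Round 5: pos0(id40) recv 77: fwd
Round 6: pos1(id53) recv 77: fwd
Round 7: pos2(id77) recv 77: ELECTED
Message ID 71 originates at pos 6; dropped at pos 2 in round 3

Answer: 3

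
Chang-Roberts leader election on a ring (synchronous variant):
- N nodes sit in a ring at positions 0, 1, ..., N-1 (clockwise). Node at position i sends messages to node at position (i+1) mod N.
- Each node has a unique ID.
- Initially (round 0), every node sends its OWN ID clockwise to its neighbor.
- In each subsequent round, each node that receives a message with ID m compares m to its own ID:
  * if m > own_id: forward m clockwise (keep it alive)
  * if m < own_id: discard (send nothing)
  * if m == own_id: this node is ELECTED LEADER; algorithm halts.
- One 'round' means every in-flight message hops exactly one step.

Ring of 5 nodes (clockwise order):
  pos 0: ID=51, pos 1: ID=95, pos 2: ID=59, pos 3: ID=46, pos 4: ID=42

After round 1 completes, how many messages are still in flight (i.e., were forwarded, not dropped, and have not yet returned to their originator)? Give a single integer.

Round 1: pos1(id95) recv 51: drop; pos2(id59) recv 95: fwd; pos3(id46) recv 59: fwd; pos4(id42) recv 46: fwd; pos0(id51) recv 42: drop
After round 1: 3 messages still in flight

Answer: 3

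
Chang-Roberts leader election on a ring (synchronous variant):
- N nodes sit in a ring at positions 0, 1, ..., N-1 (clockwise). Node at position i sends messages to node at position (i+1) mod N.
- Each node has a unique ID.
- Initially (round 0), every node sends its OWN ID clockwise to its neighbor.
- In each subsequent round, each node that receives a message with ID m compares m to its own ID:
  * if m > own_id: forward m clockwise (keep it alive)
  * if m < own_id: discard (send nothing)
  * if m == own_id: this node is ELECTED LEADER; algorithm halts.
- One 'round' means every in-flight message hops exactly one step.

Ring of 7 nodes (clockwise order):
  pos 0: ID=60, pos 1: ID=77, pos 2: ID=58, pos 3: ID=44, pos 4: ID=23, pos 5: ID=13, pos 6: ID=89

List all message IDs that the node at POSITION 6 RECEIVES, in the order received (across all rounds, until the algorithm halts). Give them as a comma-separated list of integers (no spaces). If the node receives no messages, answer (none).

Answer: 13,23,44,58,77,89

Derivation:
Round 1: pos1(id77) recv 60: drop; pos2(id58) recv 77: fwd; pos3(id44) recv 58: fwd; pos4(id23) recv 44: fwd; pos5(id13) recv 23: fwd; pos6(id89) recv 13: drop; pos0(id60) recv 89: fwd
Round 2: pos3(id44) recv 77: fwd; pos4(id23) recv 58: fwd; pos5(id13) recv 44: fwd; pos6(id89) recv 23: drop; pos1(id77) recv 89: fwd
Round 3: pos4(id23) recv 77: fwd; pos5(id13) recv 58: fwd; pos6(id89) recv 44: drop; pos2(id58) recv 89: fwd
Round 4: pos5(id13) recv 77: fwd; pos6(id89) recv 58: drop; pos3(id44) recv 89: fwd
Round 5: pos6(id89) recv 77: drop; pos4(id23) recv 89: fwd
Round 6: pos5(id13) recv 89: fwd
Round 7: pos6(id89) recv 89: ELECTED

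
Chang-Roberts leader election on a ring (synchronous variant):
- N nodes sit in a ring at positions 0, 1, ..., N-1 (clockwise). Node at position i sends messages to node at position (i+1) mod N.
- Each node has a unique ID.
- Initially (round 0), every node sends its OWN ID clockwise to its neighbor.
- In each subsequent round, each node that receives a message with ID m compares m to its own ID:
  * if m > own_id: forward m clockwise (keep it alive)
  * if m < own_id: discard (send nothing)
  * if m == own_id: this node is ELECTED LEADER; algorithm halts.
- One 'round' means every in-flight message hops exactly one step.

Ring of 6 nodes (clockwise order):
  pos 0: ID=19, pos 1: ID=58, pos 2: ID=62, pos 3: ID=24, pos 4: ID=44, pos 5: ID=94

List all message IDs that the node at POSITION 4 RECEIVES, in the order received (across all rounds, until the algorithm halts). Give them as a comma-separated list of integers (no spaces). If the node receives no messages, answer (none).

Answer: 24,62,94

Derivation:
Round 1: pos1(id58) recv 19: drop; pos2(id62) recv 58: drop; pos3(id24) recv 62: fwd; pos4(id44) recv 24: drop; pos5(id94) recv 44: drop; pos0(id19) recv 94: fwd
Round 2: pos4(id44) recv 62: fwd; pos1(id58) recv 94: fwd
Round 3: pos5(id94) recv 62: drop; pos2(id62) recv 94: fwd
Round 4: pos3(id24) recv 94: fwd
Round 5: pos4(id44) recv 94: fwd
Round 6: pos5(id94) recv 94: ELECTED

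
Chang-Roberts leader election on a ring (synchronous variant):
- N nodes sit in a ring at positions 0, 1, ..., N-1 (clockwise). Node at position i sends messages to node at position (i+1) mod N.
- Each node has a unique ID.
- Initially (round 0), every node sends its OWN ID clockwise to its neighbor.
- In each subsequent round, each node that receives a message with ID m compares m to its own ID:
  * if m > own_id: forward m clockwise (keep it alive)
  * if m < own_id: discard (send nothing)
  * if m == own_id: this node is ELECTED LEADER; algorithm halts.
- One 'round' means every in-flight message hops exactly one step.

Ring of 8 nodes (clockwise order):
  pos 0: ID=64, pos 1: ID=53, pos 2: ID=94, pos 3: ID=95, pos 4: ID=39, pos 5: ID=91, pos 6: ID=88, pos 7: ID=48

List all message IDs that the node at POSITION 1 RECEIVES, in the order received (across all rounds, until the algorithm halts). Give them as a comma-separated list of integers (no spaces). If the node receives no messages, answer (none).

Answer: 64,88,91,95

Derivation:
Round 1: pos1(id53) recv 64: fwd; pos2(id94) recv 53: drop; pos3(id95) recv 94: drop; pos4(id39) recv 95: fwd; pos5(id91) recv 39: drop; pos6(id88) recv 91: fwd; pos7(id48) recv 88: fwd; pos0(id64) recv 48: drop
Round 2: pos2(id94) recv 64: drop; pos5(id91) recv 95: fwd; pos7(id48) recv 91: fwd; pos0(id64) recv 88: fwd
Round 3: pos6(id88) recv 95: fwd; pos0(id64) recv 91: fwd; pos1(id53) recv 88: fwd
Round 4: pos7(id48) recv 95: fwd; pos1(id53) recv 91: fwd; pos2(id94) recv 88: drop
Round 5: pos0(id64) recv 95: fwd; pos2(id94) recv 91: drop
Round 6: pos1(id53) recv 95: fwd
Round 7: pos2(id94) recv 95: fwd
Round 8: pos3(id95) recv 95: ELECTED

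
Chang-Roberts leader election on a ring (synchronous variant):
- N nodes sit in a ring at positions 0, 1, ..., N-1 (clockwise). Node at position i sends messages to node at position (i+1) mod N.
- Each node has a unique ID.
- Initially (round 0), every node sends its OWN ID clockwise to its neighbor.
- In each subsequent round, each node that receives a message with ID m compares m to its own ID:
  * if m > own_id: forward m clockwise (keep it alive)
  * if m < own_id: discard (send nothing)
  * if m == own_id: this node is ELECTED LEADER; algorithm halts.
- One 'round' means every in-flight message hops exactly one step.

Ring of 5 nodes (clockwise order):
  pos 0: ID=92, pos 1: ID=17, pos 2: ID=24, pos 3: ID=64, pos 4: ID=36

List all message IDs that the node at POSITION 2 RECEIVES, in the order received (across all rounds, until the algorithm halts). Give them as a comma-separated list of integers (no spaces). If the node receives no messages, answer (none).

Answer: 17,92

Derivation:
Round 1: pos1(id17) recv 92: fwd; pos2(id24) recv 17: drop; pos3(id64) recv 24: drop; pos4(id36) recv 64: fwd; pos0(id92) recv 36: drop
Round 2: pos2(id24) recv 92: fwd; pos0(id92) recv 64: drop
Round 3: pos3(id64) recv 92: fwd
Round 4: pos4(id36) recv 92: fwd
Round 5: pos0(id92) recv 92: ELECTED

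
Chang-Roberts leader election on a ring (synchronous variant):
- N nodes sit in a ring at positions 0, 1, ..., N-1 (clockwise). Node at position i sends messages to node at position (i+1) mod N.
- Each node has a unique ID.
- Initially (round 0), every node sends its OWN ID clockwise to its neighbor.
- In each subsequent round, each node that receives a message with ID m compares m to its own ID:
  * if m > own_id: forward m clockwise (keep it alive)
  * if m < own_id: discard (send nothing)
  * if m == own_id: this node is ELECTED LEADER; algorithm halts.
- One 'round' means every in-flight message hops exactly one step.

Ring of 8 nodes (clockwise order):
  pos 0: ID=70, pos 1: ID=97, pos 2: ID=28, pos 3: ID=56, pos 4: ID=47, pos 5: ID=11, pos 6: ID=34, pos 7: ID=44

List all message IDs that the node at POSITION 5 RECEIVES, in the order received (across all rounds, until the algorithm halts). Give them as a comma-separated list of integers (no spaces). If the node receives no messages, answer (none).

Answer: 47,56,97

Derivation:
Round 1: pos1(id97) recv 70: drop; pos2(id28) recv 97: fwd; pos3(id56) recv 28: drop; pos4(id47) recv 56: fwd; pos5(id11) recv 47: fwd; pos6(id34) recv 11: drop; pos7(id44) recv 34: drop; pos0(id70) recv 44: drop
Round 2: pos3(id56) recv 97: fwd; pos5(id11) recv 56: fwd; pos6(id34) recv 47: fwd
Round 3: pos4(id47) recv 97: fwd; pos6(id34) recv 56: fwd; pos7(id44) recv 47: fwd
Round 4: pos5(id11) recv 97: fwd; pos7(id44) recv 56: fwd; pos0(id70) recv 47: drop
Round 5: pos6(id34) recv 97: fwd; pos0(id70) recv 56: drop
Round 6: pos7(id44) recv 97: fwd
Round 7: pos0(id70) recv 97: fwd
Round 8: pos1(id97) recv 97: ELECTED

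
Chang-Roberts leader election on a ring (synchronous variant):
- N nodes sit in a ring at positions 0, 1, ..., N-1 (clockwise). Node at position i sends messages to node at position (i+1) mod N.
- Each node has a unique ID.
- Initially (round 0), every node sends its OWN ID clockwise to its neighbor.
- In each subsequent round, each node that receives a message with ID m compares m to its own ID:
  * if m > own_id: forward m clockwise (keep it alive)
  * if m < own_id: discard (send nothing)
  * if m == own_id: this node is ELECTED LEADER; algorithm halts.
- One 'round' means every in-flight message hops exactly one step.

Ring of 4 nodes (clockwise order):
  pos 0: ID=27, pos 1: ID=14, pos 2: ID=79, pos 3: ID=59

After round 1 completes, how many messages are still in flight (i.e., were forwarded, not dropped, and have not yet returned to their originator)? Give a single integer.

Round 1: pos1(id14) recv 27: fwd; pos2(id79) recv 14: drop; pos3(id59) recv 79: fwd; pos0(id27) recv 59: fwd
After round 1: 3 messages still in flight

Answer: 3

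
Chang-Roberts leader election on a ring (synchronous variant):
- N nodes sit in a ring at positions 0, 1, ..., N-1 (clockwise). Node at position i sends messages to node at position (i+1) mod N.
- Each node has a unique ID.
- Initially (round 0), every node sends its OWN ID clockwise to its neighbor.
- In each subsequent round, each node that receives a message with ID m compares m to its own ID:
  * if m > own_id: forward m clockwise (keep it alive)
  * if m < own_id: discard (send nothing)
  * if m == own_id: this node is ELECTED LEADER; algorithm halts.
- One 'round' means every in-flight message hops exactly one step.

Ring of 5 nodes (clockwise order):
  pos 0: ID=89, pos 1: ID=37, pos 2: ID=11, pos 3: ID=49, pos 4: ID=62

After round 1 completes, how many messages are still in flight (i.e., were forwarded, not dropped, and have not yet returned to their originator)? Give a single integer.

Answer: 2

Derivation:
Round 1: pos1(id37) recv 89: fwd; pos2(id11) recv 37: fwd; pos3(id49) recv 11: drop; pos4(id62) recv 49: drop; pos0(id89) recv 62: drop
After round 1: 2 messages still in flight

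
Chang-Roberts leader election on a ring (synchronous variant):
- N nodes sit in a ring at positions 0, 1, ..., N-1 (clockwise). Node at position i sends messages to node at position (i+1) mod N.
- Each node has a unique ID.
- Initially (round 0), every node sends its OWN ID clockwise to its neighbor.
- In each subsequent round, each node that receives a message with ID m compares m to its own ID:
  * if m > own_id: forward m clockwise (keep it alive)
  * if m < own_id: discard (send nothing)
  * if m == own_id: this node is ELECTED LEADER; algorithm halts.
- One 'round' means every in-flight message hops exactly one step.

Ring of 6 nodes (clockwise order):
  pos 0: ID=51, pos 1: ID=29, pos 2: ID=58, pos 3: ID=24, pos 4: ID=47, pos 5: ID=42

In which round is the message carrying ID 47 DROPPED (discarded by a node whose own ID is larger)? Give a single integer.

Answer: 2

Derivation:
Round 1: pos1(id29) recv 51: fwd; pos2(id58) recv 29: drop; pos3(id24) recv 58: fwd; pos4(id47) recv 24: drop; pos5(id42) recv 47: fwd; pos0(id51) recv 42: drop
Round 2: pos2(id58) recv 51: drop; pos4(id47) recv 58: fwd; pos0(id51) recv 47: drop
Round 3: pos5(id42) recv 58: fwd
Round 4: pos0(id51) recv 58: fwd
Round 5: pos1(id29) recv 58: fwd
Round 6: pos2(id58) recv 58: ELECTED
Message ID 47 originates at pos 4; dropped at pos 0 in round 2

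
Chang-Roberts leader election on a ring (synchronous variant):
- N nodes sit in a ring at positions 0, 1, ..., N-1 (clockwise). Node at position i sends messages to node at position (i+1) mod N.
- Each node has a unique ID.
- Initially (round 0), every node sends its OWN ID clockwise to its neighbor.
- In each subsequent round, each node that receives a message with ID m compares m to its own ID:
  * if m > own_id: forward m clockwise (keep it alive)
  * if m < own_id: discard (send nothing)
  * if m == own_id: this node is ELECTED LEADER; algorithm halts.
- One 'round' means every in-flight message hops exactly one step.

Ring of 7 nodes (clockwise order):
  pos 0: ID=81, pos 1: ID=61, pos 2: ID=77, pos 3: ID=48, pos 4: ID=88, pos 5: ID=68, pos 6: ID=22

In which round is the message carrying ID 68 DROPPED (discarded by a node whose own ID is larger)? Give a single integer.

Answer: 2

Derivation:
Round 1: pos1(id61) recv 81: fwd; pos2(id77) recv 61: drop; pos3(id48) recv 77: fwd; pos4(id88) recv 48: drop; pos5(id68) recv 88: fwd; pos6(id22) recv 68: fwd; pos0(id81) recv 22: drop
Round 2: pos2(id77) recv 81: fwd; pos4(id88) recv 77: drop; pos6(id22) recv 88: fwd; pos0(id81) recv 68: drop
Round 3: pos3(id48) recv 81: fwd; pos0(id81) recv 88: fwd
Round 4: pos4(id88) recv 81: drop; pos1(id61) recv 88: fwd
Round 5: pos2(id77) recv 88: fwd
Round 6: pos3(id48) recv 88: fwd
Round 7: pos4(id88) recv 88: ELECTED
Message ID 68 originates at pos 5; dropped at pos 0 in round 2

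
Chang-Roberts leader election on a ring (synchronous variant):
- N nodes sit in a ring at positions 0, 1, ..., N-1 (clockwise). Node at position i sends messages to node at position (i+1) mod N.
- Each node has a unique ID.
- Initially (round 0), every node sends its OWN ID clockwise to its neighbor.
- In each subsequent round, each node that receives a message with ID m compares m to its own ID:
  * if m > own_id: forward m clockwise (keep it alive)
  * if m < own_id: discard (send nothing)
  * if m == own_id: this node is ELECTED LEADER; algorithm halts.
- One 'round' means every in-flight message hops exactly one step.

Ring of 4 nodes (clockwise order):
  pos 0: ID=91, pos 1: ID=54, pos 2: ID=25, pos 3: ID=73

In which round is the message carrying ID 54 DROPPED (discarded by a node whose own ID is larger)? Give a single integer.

Round 1: pos1(id54) recv 91: fwd; pos2(id25) recv 54: fwd; pos3(id73) recv 25: drop; pos0(id91) recv 73: drop
Round 2: pos2(id25) recv 91: fwd; pos3(id73) recv 54: drop
Round 3: pos3(id73) recv 91: fwd
Round 4: pos0(id91) recv 91: ELECTED
Message ID 54 originates at pos 1; dropped at pos 3 in round 2

Answer: 2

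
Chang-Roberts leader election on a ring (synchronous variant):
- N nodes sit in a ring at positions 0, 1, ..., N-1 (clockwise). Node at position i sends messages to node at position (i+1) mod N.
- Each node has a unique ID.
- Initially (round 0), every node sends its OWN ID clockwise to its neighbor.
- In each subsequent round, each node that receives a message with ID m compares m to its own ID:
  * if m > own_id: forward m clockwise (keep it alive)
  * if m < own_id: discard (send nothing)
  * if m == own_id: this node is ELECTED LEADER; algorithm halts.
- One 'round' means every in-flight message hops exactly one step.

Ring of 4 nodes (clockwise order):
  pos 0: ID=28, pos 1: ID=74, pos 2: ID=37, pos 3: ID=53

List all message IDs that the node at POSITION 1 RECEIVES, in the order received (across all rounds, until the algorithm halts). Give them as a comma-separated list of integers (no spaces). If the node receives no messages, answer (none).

Answer: 28,53,74

Derivation:
Round 1: pos1(id74) recv 28: drop; pos2(id37) recv 74: fwd; pos3(id53) recv 37: drop; pos0(id28) recv 53: fwd
Round 2: pos3(id53) recv 74: fwd; pos1(id74) recv 53: drop
Round 3: pos0(id28) recv 74: fwd
Round 4: pos1(id74) recv 74: ELECTED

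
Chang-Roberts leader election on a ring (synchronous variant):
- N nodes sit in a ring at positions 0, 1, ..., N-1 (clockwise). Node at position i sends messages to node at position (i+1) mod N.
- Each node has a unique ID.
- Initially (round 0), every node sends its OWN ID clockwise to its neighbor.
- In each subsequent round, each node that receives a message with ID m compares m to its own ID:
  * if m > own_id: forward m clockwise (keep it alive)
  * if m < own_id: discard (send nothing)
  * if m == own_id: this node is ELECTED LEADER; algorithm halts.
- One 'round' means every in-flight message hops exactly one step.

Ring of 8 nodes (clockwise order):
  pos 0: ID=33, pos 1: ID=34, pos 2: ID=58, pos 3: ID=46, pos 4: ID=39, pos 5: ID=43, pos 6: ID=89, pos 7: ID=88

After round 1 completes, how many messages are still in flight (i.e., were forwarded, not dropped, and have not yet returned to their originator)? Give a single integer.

Answer: 4

Derivation:
Round 1: pos1(id34) recv 33: drop; pos2(id58) recv 34: drop; pos3(id46) recv 58: fwd; pos4(id39) recv 46: fwd; pos5(id43) recv 39: drop; pos6(id89) recv 43: drop; pos7(id88) recv 89: fwd; pos0(id33) recv 88: fwd
After round 1: 4 messages still in flight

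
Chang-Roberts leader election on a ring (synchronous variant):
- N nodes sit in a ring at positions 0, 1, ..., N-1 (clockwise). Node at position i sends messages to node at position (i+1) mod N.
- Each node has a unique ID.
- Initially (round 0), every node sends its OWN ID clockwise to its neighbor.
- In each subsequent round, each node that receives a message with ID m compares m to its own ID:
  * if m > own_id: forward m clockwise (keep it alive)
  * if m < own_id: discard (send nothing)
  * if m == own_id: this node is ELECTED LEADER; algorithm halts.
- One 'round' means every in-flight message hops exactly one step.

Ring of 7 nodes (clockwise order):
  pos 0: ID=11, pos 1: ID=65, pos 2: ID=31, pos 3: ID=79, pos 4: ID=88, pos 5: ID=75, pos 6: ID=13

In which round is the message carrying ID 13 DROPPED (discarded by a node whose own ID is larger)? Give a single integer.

Answer: 2

Derivation:
Round 1: pos1(id65) recv 11: drop; pos2(id31) recv 65: fwd; pos3(id79) recv 31: drop; pos4(id88) recv 79: drop; pos5(id75) recv 88: fwd; pos6(id13) recv 75: fwd; pos0(id11) recv 13: fwd
Round 2: pos3(id79) recv 65: drop; pos6(id13) recv 88: fwd; pos0(id11) recv 75: fwd; pos1(id65) recv 13: drop
Round 3: pos0(id11) recv 88: fwd; pos1(id65) recv 75: fwd
Round 4: pos1(id65) recv 88: fwd; pos2(id31) recv 75: fwd
Round 5: pos2(id31) recv 88: fwd; pos3(id79) recv 75: drop
Round 6: pos3(id79) recv 88: fwd
Round 7: pos4(id88) recv 88: ELECTED
Message ID 13 originates at pos 6; dropped at pos 1 in round 2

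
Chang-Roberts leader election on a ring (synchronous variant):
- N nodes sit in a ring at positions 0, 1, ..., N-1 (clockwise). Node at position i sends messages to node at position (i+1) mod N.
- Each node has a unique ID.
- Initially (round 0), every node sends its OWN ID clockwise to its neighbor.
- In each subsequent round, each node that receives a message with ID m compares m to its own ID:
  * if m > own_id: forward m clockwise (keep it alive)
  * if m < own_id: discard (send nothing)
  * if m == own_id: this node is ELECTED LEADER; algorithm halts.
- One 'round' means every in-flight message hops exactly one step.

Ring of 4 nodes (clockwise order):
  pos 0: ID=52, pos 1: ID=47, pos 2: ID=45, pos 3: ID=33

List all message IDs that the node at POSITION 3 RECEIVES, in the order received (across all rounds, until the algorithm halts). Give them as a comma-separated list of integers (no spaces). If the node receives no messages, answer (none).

Answer: 45,47,52

Derivation:
Round 1: pos1(id47) recv 52: fwd; pos2(id45) recv 47: fwd; pos3(id33) recv 45: fwd; pos0(id52) recv 33: drop
Round 2: pos2(id45) recv 52: fwd; pos3(id33) recv 47: fwd; pos0(id52) recv 45: drop
Round 3: pos3(id33) recv 52: fwd; pos0(id52) recv 47: drop
Round 4: pos0(id52) recv 52: ELECTED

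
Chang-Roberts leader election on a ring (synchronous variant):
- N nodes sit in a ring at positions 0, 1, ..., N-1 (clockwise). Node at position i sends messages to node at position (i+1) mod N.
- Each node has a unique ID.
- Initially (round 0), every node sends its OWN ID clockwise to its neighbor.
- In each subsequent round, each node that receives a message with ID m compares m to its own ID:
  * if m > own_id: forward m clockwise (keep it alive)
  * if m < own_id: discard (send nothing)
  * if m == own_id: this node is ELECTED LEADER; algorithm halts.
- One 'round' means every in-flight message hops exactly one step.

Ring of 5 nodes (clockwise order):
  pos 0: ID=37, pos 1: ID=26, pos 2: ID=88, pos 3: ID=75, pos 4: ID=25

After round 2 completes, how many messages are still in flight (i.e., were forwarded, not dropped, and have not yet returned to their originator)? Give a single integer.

Answer: 2

Derivation:
Round 1: pos1(id26) recv 37: fwd; pos2(id88) recv 26: drop; pos3(id75) recv 88: fwd; pos4(id25) recv 75: fwd; pos0(id37) recv 25: drop
Round 2: pos2(id88) recv 37: drop; pos4(id25) recv 88: fwd; pos0(id37) recv 75: fwd
After round 2: 2 messages still in flight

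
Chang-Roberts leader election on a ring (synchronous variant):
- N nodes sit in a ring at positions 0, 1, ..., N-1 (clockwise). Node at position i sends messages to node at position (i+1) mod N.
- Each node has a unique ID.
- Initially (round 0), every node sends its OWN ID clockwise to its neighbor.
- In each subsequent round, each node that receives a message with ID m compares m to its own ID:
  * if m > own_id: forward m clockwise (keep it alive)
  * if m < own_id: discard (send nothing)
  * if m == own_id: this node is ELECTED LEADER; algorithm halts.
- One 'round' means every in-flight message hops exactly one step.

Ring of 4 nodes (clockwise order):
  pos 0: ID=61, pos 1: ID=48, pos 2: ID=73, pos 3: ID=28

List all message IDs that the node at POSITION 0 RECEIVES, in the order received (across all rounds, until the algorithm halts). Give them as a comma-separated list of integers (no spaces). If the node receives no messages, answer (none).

Round 1: pos1(id48) recv 61: fwd; pos2(id73) recv 48: drop; pos3(id28) recv 73: fwd; pos0(id61) recv 28: drop
Round 2: pos2(id73) recv 61: drop; pos0(id61) recv 73: fwd
Round 3: pos1(id48) recv 73: fwd
Round 4: pos2(id73) recv 73: ELECTED

Answer: 28,73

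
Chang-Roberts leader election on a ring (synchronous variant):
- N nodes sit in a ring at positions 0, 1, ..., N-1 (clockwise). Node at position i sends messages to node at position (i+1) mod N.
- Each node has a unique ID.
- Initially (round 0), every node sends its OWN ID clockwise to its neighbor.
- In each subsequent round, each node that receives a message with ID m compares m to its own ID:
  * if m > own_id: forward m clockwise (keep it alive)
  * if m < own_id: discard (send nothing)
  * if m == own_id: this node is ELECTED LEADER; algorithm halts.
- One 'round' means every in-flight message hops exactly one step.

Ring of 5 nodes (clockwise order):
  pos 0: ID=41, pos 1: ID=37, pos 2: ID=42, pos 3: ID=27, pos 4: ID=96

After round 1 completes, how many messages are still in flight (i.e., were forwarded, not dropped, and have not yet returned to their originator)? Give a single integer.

Round 1: pos1(id37) recv 41: fwd; pos2(id42) recv 37: drop; pos3(id27) recv 42: fwd; pos4(id96) recv 27: drop; pos0(id41) recv 96: fwd
After round 1: 3 messages still in flight

Answer: 3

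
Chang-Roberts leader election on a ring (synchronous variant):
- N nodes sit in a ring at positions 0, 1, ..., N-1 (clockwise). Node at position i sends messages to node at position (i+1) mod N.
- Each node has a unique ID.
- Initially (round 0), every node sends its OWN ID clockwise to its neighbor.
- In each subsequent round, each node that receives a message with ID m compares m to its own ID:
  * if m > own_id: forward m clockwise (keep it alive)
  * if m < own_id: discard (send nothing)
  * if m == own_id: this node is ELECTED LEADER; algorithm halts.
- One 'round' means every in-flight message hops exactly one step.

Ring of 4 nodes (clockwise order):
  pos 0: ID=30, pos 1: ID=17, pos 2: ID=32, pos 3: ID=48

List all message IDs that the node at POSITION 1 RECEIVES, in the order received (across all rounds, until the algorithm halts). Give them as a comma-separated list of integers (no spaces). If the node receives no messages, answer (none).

Round 1: pos1(id17) recv 30: fwd; pos2(id32) recv 17: drop; pos3(id48) recv 32: drop; pos0(id30) recv 48: fwd
Round 2: pos2(id32) recv 30: drop; pos1(id17) recv 48: fwd
Round 3: pos2(id32) recv 48: fwd
Round 4: pos3(id48) recv 48: ELECTED

Answer: 30,48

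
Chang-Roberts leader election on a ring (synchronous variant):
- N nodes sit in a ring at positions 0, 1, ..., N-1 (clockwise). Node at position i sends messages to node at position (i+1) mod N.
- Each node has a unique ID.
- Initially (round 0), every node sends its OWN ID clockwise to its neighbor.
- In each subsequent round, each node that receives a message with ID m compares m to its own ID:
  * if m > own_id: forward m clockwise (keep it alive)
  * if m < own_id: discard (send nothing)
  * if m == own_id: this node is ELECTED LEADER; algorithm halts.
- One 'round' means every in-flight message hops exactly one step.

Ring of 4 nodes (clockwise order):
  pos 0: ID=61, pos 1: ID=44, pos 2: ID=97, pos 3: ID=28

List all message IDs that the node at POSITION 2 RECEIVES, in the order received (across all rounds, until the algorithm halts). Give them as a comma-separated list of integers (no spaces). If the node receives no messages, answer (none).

Round 1: pos1(id44) recv 61: fwd; pos2(id97) recv 44: drop; pos3(id28) recv 97: fwd; pos0(id61) recv 28: drop
Round 2: pos2(id97) recv 61: drop; pos0(id61) recv 97: fwd
Round 3: pos1(id44) recv 97: fwd
Round 4: pos2(id97) recv 97: ELECTED

Answer: 44,61,97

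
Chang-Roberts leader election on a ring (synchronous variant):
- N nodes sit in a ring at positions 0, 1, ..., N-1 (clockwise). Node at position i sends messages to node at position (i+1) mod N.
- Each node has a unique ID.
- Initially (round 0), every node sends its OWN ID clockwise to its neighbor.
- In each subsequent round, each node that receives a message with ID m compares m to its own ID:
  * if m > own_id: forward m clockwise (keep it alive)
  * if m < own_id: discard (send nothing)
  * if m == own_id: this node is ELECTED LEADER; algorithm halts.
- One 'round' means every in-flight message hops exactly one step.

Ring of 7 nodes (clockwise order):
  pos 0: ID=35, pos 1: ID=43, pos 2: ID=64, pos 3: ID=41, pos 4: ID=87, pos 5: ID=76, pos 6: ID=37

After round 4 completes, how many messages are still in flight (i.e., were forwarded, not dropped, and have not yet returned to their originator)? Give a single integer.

Round 1: pos1(id43) recv 35: drop; pos2(id64) recv 43: drop; pos3(id41) recv 64: fwd; pos4(id87) recv 41: drop; pos5(id76) recv 87: fwd; pos6(id37) recv 76: fwd; pos0(id35) recv 37: fwd
Round 2: pos4(id87) recv 64: drop; pos6(id37) recv 87: fwd; pos0(id35) recv 76: fwd; pos1(id43) recv 37: drop
Round 3: pos0(id35) recv 87: fwd; pos1(id43) recv 76: fwd
Round 4: pos1(id43) recv 87: fwd; pos2(id64) recv 76: fwd
After round 4: 2 messages still in flight

Answer: 2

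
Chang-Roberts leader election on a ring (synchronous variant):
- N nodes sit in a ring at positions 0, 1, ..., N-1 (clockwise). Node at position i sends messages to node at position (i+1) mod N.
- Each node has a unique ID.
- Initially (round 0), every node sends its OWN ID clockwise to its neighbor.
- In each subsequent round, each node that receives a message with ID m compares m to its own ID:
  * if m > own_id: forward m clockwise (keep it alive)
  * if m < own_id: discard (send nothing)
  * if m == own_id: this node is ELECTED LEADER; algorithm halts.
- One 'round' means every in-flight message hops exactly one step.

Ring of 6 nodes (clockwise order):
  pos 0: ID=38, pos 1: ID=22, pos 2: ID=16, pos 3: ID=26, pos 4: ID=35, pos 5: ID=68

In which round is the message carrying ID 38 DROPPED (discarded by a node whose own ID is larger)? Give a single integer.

Answer: 5

Derivation:
Round 1: pos1(id22) recv 38: fwd; pos2(id16) recv 22: fwd; pos3(id26) recv 16: drop; pos4(id35) recv 26: drop; pos5(id68) recv 35: drop; pos0(id38) recv 68: fwd
Round 2: pos2(id16) recv 38: fwd; pos3(id26) recv 22: drop; pos1(id22) recv 68: fwd
Round 3: pos3(id26) recv 38: fwd; pos2(id16) recv 68: fwd
Round 4: pos4(id35) recv 38: fwd; pos3(id26) recv 68: fwd
Round 5: pos5(id68) recv 38: drop; pos4(id35) recv 68: fwd
Round 6: pos5(id68) recv 68: ELECTED
Message ID 38 originates at pos 0; dropped at pos 5 in round 5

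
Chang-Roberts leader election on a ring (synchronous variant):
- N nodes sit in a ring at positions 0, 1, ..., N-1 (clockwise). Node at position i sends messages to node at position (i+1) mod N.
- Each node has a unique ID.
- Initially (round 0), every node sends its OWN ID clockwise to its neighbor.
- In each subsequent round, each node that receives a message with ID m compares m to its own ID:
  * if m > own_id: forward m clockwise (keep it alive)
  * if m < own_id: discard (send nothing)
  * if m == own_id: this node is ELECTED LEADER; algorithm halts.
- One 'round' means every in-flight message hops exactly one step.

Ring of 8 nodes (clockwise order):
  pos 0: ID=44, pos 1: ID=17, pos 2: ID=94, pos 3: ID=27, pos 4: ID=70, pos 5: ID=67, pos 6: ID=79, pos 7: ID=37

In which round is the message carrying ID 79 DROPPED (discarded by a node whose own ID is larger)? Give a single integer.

Answer: 4

Derivation:
Round 1: pos1(id17) recv 44: fwd; pos2(id94) recv 17: drop; pos3(id27) recv 94: fwd; pos4(id70) recv 27: drop; pos5(id67) recv 70: fwd; pos6(id79) recv 67: drop; pos7(id37) recv 79: fwd; pos0(id44) recv 37: drop
Round 2: pos2(id94) recv 44: drop; pos4(id70) recv 94: fwd; pos6(id79) recv 70: drop; pos0(id44) recv 79: fwd
Round 3: pos5(id67) recv 94: fwd; pos1(id17) recv 79: fwd
Round 4: pos6(id79) recv 94: fwd; pos2(id94) recv 79: drop
Round 5: pos7(id37) recv 94: fwd
Round 6: pos0(id44) recv 94: fwd
Round 7: pos1(id17) recv 94: fwd
Round 8: pos2(id94) recv 94: ELECTED
Message ID 79 originates at pos 6; dropped at pos 2 in round 4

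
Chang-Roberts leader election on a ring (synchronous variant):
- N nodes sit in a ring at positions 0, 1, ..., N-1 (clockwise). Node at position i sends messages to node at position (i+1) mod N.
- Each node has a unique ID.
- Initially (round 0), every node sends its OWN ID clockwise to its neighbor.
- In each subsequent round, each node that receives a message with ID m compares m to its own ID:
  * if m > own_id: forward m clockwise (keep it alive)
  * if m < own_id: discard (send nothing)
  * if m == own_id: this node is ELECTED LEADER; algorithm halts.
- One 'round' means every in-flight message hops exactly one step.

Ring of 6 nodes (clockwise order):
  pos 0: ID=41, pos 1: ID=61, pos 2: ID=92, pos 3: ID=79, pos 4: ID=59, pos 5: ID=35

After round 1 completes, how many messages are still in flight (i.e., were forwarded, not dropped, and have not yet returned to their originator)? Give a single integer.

Round 1: pos1(id61) recv 41: drop; pos2(id92) recv 61: drop; pos3(id79) recv 92: fwd; pos4(id59) recv 79: fwd; pos5(id35) recv 59: fwd; pos0(id41) recv 35: drop
After round 1: 3 messages still in flight

Answer: 3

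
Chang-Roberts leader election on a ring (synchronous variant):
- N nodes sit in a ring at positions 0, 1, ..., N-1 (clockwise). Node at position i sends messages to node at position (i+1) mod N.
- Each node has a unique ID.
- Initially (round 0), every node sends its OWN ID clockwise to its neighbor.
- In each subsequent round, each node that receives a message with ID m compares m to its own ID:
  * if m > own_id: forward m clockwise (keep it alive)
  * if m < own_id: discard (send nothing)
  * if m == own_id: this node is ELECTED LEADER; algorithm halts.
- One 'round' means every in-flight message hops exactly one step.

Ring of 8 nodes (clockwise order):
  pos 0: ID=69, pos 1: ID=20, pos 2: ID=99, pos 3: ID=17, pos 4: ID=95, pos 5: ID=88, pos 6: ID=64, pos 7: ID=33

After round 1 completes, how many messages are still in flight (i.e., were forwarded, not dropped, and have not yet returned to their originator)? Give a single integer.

Round 1: pos1(id20) recv 69: fwd; pos2(id99) recv 20: drop; pos3(id17) recv 99: fwd; pos4(id95) recv 17: drop; pos5(id88) recv 95: fwd; pos6(id64) recv 88: fwd; pos7(id33) recv 64: fwd; pos0(id69) recv 33: drop
After round 1: 5 messages still in flight

Answer: 5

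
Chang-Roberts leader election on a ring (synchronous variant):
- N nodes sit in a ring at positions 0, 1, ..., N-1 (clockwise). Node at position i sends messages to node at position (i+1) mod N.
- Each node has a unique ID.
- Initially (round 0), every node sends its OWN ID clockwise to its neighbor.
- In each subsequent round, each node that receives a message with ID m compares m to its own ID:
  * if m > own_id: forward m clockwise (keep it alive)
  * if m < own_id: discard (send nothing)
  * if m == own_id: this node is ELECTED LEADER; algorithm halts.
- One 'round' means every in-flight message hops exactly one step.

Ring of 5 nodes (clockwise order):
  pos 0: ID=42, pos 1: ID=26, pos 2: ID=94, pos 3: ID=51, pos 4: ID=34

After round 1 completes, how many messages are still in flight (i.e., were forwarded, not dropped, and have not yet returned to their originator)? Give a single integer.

Round 1: pos1(id26) recv 42: fwd; pos2(id94) recv 26: drop; pos3(id51) recv 94: fwd; pos4(id34) recv 51: fwd; pos0(id42) recv 34: drop
After round 1: 3 messages still in flight

Answer: 3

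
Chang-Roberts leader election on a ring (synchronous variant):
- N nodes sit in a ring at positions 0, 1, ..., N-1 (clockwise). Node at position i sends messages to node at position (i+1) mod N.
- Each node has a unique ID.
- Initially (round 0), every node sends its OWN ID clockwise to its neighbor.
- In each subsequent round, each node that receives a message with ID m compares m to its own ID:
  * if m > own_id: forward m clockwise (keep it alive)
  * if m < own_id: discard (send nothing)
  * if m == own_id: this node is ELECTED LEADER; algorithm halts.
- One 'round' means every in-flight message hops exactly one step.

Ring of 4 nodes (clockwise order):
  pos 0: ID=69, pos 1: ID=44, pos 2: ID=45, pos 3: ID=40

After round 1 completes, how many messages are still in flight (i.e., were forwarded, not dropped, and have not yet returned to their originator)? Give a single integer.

Answer: 2

Derivation:
Round 1: pos1(id44) recv 69: fwd; pos2(id45) recv 44: drop; pos3(id40) recv 45: fwd; pos0(id69) recv 40: drop
After round 1: 2 messages still in flight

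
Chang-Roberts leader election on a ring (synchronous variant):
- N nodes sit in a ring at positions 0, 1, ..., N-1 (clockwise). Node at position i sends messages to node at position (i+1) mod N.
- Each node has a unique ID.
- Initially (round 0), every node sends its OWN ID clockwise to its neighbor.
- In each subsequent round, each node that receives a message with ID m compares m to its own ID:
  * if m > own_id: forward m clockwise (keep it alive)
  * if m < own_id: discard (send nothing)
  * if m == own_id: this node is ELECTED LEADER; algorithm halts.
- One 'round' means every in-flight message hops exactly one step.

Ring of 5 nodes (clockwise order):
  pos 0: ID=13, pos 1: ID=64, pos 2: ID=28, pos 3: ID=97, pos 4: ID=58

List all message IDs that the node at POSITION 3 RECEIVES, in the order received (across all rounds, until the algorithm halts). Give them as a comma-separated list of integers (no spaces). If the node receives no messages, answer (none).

Answer: 28,64,97

Derivation:
Round 1: pos1(id64) recv 13: drop; pos2(id28) recv 64: fwd; pos3(id97) recv 28: drop; pos4(id58) recv 97: fwd; pos0(id13) recv 58: fwd
Round 2: pos3(id97) recv 64: drop; pos0(id13) recv 97: fwd; pos1(id64) recv 58: drop
Round 3: pos1(id64) recv 97: fwd
Round 4: pos2(id28) recv 97: fwd
Round 5: pos3(id97) recv 97: ELECTED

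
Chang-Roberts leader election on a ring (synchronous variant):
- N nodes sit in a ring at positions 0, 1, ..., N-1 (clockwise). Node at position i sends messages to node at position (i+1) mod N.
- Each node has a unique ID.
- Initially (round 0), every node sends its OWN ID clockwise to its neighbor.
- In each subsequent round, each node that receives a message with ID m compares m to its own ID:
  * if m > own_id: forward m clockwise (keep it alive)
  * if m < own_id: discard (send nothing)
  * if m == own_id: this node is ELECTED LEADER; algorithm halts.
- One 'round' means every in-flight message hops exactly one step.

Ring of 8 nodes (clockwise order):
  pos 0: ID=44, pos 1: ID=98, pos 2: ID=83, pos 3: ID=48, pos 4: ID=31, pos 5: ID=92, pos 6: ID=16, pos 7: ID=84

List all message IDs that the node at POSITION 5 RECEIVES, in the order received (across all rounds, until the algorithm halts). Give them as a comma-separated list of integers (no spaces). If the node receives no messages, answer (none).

Round 1: pos1(id98) recv 44: drop; pos2(id83) recv 98: fwd; pos3(id48) recv 83: fwd; pos4(id31) recv 48: fwd; pos5(id92) recv 31: drop; pos6(id16) recv 92: fwd; pos7(id84) recv 16: drop; pos0(id44) recv 84: fwd
Round 2: pos3(id48) recv 98: fwd; pos4(id31) recv 83: fwd; pos5(id92) recv 48: drop; pos7(id84) recv 92: fwd; pos1(id98) recv 84: drop
Round 3: pos4(id31) recv 98: fwd; pos5(id92) recv 83: drop; pos0(id44) recv 92: fwd
Round 4: pos5(id92) recv 98: fwd; pos1(id98) recv 92: drop
Round 5: pos6(id16) recv 98: fwd
Round 6: pos7(id84) recv 98: fwd
Round 7: pos0(id44) recv 98: fwd
Round 8: pos1(id98) recv 98: ELECTED

Answer: 31,48,83,98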